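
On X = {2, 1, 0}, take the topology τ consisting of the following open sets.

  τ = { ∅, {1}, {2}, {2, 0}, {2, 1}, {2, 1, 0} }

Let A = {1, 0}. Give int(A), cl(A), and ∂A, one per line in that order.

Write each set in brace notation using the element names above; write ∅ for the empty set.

int(A) = {1}
cl(A)  = {1, 0}
∂A     = {0}

open subsets of A: ∅, {1}; so int(A) = {1}
closure: X∖int(X∖A) = X∖{2} = {1, 0}
∂A = {1, 0} minus {1} = {0}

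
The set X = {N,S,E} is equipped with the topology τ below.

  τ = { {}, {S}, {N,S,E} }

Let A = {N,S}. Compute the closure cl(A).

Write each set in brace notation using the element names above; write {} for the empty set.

cl via duality: int({E}) = {}, so X∖{} = {N,S,E}

{N,S,E}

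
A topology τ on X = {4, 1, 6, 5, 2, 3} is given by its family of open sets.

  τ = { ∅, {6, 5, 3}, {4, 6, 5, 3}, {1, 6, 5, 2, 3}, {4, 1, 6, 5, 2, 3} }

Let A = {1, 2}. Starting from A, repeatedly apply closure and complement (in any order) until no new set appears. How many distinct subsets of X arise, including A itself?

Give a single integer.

4

cl via duality: int({4, 6, 5, 3}) = {4, 6, 5, 3}, so X∖{4, 6, 5, 3} = {1, 2}
Write k for closure, c for complement:
  1. A     = {1, 2}
  2. cA    = {4, 6, 5, 3}
  3. kcA   = {4, 1, 6, 5, 2, 3}
  4. ckcA  = ∅
applying k or c yields no new set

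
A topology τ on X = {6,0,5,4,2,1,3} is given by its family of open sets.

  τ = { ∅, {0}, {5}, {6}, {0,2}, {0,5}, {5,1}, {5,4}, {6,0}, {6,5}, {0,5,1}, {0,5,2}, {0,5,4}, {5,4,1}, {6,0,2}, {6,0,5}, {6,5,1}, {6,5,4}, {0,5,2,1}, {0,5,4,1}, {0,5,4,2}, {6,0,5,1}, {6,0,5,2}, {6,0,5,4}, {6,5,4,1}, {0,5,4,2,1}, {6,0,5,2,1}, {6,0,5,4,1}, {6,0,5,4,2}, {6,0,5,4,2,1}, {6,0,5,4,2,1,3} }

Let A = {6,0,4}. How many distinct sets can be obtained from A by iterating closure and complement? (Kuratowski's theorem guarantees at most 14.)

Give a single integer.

complement {5,2,1,3}; its interior {5,1}; cl(A) = X∖{5,1} = {6,0,4,2,3}
With k = closure, c = complement:
  1. A     = {6,0,4}
  2. kA    = {6,0,4,2,3}
  3. cA    = {5,2,1,3}
  4. ckA   = {5,1}
  5. kcA   = {5,4,2,1,3}
  6. kckA  = {5,4,1,3}
  7. ckcA  = {6,0}
  8. ckckA = {6,0,2}
  9. kckcA = {6,0,2,3}
  10. ckckcA = {5,4,1}
k, c of each give nothing new

10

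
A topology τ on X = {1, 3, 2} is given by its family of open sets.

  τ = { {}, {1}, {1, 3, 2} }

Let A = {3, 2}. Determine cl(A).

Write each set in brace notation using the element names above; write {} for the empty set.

{3, 2}

cl via duality: int({1}) = {1}, so X∖{1} = {3, 2}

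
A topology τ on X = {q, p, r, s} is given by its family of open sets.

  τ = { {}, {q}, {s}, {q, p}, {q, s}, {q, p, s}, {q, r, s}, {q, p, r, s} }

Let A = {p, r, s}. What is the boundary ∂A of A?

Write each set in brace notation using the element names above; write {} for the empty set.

opens ⊆ A: {}, {s}; union → int = {s}
complement {q}; its interior {q}; cl(A) = X∖{q} = {p, r, s}
boundary = {p, r, s} ∖ {s} = {p, r}

{p, r}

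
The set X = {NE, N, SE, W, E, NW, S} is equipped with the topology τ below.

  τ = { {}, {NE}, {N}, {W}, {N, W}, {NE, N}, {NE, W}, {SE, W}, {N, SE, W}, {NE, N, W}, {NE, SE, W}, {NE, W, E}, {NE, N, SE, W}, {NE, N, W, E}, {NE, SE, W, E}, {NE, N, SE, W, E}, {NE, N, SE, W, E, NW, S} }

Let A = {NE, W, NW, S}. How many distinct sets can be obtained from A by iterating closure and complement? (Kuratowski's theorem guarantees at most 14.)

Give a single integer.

closure: X∖int(X∖A) = X∖{N} = {NE, SE, W, E, NW, S}
Let k=closure and c=complement:
  1. A     = {NE, W, NW, S}
  2. kA    = {NE, SE, W, E, NW, S}
  3. cA    = {N, SE, E}
  4. ckA   = {N}
  5. kcA   = {N, SE, E, NW, S}
  6. kckA  = {N, NW, S}
  7. ckcA  = {NE, W}
  8. ckckA = {NE, SE, W, E}
— saturated at 8

8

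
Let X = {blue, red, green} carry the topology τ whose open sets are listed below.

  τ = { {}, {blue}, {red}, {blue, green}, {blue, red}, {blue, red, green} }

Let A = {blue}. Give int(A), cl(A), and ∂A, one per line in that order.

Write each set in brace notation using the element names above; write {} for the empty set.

int(A) = {blue}
cl(A)  = {blue, green}
∂A     = {green}

open subsets of A: {}, {blue}; so int(A) = {blue}
closure: X∖int(X∖A) = X∖{red} = {blue, green}
∂A = {blue, green} minus {blue} = {green}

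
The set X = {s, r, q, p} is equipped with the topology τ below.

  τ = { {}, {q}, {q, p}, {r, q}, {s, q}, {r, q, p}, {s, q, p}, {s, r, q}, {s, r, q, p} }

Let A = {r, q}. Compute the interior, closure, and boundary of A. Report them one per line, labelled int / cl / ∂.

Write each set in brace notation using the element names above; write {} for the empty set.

interior: largest open inside A is {r, q} (from {}, {q}, {r, q})
cl via duality: int({s, p}) = {}, so X∖{} = {s, r, q, p}
cl∖int = {s, p}

int(A) = {r, q}
cl(A)  = {s, r, q, p}
∂A     = {s, p}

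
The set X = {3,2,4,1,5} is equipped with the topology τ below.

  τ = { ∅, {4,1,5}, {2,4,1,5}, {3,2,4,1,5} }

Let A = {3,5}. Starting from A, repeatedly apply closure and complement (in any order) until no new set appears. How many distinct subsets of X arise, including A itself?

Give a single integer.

4

X∖A={2,4,1}, int(X∖A)=∅, hence cl(A)={3,2,4,1,5}
Orbit (k=closure, c=complement):
  1. A     = {3,5}
  2. kA    = {3,2,4,1,5}
  3. cA    = {2,4,1}
  4. ckA   = ∅
(closed under both — stop)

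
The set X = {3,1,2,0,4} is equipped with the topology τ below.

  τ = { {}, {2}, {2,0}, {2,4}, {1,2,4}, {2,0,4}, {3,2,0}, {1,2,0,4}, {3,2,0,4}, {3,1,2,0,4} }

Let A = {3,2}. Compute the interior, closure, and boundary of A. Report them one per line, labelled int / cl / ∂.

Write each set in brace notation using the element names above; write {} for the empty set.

open subsets of A: {}, {2}; so int(A) = {2}
closure: X∖int(X∖A) = X∖{} = {3,1,2,0,4}
∂A = {3,1,2,0,4} minus {2} = {3,1,0,4}

int(A) = {2}
cl(A)  = {3,1,2,0,4}
∂A     = {3,1,0,4}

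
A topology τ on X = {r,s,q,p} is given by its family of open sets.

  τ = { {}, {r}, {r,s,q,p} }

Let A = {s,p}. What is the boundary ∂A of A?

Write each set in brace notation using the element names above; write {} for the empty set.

{s,q,p}

U open, U⊆A: {}. int(A) = ⋃ = {}
X∖A={r,q}, int(X∖A)={r}, hence cl(A)={s,q,p}
∂A: remove int from cl → {s,q,p}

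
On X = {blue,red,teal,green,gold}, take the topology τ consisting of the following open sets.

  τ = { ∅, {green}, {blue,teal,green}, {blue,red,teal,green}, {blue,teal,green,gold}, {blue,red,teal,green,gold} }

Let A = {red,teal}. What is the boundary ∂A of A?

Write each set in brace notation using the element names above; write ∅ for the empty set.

opens ⊆ A: ∅; union → int = ∅
complement {blue,green,gold}; its interior {green}; cl(A) = X∖{green} = {blue,red,teal,gold}
boundary = {blue,red,teal,gold} ∖ ∅ = {blue,red,teal,gold}

{blue,red,teal,gold}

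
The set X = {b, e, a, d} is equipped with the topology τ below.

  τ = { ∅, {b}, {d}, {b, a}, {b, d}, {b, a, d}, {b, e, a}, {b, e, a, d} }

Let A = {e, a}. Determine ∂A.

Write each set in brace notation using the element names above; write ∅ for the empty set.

interior: largest open inside A is ∅ (from ∅)
cl via duality: int({b, d}) = {b, d}, so X∖{b, d} = {e, a}
cl∖int = {e, a}

{e, a}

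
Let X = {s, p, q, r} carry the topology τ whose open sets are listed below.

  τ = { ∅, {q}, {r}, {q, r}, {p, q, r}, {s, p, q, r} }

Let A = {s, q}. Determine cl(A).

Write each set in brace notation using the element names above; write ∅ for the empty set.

{s, p, q}

complement {p, r}; its interior {r}; cl(A) = X∖{r} = {s, p, q}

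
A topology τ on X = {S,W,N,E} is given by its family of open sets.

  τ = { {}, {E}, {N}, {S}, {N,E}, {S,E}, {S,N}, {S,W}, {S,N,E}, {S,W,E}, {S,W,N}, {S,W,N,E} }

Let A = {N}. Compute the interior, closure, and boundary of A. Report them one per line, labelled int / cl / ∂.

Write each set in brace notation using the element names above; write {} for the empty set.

int(A) = {N}
cl(A)  = {N}
∂A     = {}

open subsets of A: {}, {N}; so int(A) = {N}
closure: X∖int(X∖A) = X∖{S,W,E} = {N}
∂A = {N} minus {N} = {}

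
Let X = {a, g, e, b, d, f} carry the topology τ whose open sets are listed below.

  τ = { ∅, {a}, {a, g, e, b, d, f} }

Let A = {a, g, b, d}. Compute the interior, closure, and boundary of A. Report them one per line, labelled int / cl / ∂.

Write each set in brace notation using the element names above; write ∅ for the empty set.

int(A) = {a}
cl(A)  = {a, g, e, b, d, f}
∂A     = {g, e, b, d, f}

open subsets of A: ∅, {a}; so int(A) = {a}
closure: X∖int(X∖A) = X∖∅ = {a, g, e, b, d, f}
∂A = {a, g, e, b, d, f} minus {a} = {g, e, b, d, f}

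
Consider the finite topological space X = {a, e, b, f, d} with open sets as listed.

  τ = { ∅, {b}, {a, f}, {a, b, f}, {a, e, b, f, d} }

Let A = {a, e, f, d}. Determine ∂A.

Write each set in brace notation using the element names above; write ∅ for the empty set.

{e, d}

opens ⊆ A: ∅, {a, f}; union → int = {a, f}
complement {b}; its interior {b}; cl(A) = X∖{b} = {a, e, f, d}
boundary = {a, e, f, d} ∖ {a, f} = {e, d}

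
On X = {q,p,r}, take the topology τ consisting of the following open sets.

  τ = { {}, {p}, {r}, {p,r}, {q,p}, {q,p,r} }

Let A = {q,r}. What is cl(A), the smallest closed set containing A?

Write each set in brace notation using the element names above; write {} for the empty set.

X∖A={p}, int(X∖A)={p}, hence cl(A)={q,r}

{q,r}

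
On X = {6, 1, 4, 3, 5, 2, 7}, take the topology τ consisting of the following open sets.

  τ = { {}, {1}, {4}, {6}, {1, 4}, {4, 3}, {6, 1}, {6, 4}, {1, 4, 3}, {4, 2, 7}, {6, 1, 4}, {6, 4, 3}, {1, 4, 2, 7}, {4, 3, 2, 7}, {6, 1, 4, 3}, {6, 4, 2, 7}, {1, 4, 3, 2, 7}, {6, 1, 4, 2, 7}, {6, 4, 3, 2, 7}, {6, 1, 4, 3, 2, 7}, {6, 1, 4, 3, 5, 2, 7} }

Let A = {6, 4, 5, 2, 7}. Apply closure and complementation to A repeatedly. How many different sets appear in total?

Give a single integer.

closure: X∖int(X∖A) = X∖{1} = {6, 4, 3, 5, 2, 7}
Let k=closure and c=complement:
  1. A     = {6, 4, 5, 2, 7}
  2. kA    = {6, 4, 3, 5, 2, 7}
  3. cA    = {1, 3}
  4. ckA   = {1}
  5. kcA   = {1, 3, 5}
  6. kckA  = {1, 5}
  7. ckcA  = {6, 4, 2, 7}
  8. ckckA = {6, 4, 3, 2, 7}
— saturated at 8

8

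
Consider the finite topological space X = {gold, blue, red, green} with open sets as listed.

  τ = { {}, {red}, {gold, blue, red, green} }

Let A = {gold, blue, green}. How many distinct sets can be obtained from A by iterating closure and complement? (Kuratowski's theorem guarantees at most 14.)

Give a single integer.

X∖A={red}, int(X∖A)={red}, hence cl(A)={gold, blue, green}
Orbit (k=closure, c=complement):
  1. A     = {gold, blue, green}
  2. cA    = {red}
  3. kcA   = {gold, blue, red, green}
  4. ckcA  = {}
(closed under both — stop)

4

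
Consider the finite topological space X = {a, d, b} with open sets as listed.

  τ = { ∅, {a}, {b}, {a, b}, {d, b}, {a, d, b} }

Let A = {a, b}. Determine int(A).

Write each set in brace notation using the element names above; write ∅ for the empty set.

interior: largest open inside A is {a, b} (from ∅, {b}, {a}, {a, b})

{a, b}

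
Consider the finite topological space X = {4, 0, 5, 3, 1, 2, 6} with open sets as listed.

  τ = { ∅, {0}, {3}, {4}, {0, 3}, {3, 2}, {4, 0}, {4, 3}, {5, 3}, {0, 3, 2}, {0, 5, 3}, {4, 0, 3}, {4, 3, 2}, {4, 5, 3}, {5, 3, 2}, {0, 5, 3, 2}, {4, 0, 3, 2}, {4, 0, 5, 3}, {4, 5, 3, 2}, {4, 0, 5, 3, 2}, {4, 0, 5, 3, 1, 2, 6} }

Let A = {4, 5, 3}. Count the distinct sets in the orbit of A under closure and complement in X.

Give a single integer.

complement {0, 1, 2, 6}; its interior {0}; cl(A) = X∖{0} = {4, 5, 3, 1, 2, 6}
With k = closure, c = complement:
  1. A     = {4, 5, 3}
  2. kA    = {4, 5, 3, 1, 2, 6}
  3. cA    = {0, 1, 2, 6}
  4. ckA   = {0}
  5. kckA  = {0, 1, 6}
  6. ckckA = {4, 5, 3, 2}
k, c of each give nothing new

6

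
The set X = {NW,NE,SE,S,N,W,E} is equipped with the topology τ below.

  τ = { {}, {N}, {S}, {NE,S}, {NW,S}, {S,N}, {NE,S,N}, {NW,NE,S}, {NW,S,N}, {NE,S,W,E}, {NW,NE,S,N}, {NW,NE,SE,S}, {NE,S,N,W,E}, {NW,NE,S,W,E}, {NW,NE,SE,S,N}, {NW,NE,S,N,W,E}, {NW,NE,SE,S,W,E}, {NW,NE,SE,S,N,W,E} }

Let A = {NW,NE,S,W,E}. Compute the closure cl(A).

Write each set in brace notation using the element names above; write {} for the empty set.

X∖A={SE,N}, int(X∖A)={N}, hence cl(A)={NW,NE,SE,S,W,E}

{NW,NE,SE,S,W,E}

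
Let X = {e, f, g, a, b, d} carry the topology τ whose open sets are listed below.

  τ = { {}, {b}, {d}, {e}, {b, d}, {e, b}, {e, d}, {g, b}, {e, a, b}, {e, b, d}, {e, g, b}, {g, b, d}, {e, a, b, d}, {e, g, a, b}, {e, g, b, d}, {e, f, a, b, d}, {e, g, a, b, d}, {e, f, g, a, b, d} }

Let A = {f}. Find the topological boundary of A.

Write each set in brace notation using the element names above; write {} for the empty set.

open subsets of A: {}; so int(A) = {}
closure: X∖int(X∖A) = X∖{e, g, a, b, d} = {f}
∂A = {f} minus {} = {f}

{f}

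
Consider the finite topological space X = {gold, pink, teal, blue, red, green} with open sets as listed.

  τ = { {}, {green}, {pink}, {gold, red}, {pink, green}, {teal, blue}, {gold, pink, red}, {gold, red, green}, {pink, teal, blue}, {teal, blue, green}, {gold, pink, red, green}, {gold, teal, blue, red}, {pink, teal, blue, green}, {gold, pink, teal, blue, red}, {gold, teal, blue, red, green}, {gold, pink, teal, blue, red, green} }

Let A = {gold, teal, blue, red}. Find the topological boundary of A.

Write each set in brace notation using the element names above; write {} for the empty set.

open subsets of A: {}, {gold, red}, {teal, blue}, {gold, teal, blue, red}; so int(A) = {gold, teal, blue, red}
closure: X∖int(X∖A) = X∖{pink, green} = {gold, teal, blue, red}
∂A = {gold, teal, blue, red} minus {gold, teal, blue, red} = {}

{}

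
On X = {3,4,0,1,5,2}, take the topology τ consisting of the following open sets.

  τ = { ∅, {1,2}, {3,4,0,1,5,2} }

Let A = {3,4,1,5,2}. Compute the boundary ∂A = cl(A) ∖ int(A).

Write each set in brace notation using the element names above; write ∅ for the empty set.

{3,4,0,5}

interior: largest open inside A is {1,2} (from ∅, {1,2})
cl via duality: int({0}) = ∅, so X∖∅ = {3,4,0,1,5,2}
cl∖int = {3,4,0,5}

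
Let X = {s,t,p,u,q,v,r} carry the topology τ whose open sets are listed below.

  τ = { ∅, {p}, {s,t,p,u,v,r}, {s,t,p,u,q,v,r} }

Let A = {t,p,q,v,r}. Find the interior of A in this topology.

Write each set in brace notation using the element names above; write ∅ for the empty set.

opens ⊆ A: ∅, {p}; union → int = {p}

{p}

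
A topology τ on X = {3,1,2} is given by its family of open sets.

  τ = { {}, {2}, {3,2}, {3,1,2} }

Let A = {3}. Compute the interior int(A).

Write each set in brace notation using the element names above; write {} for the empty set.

interior: largest open inside A is {} (from {})

{}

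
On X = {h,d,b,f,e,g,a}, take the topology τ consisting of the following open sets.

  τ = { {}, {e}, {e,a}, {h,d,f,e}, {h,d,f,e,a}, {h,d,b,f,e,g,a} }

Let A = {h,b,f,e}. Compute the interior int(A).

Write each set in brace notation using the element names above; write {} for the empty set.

{e}

interior: largest open inside A is {e} (from {}, {e})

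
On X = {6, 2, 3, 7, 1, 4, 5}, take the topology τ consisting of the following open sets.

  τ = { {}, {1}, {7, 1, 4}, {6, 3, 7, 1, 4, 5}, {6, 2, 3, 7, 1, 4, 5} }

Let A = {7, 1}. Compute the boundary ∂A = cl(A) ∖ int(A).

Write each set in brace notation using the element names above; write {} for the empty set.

opens ⊆ A: {}, {1}; union → int = {1}
complement {6, 2, 3, 4, 5}; its interior {}; cl(A) = X∖{} = {6, 2, 3, 7, 1, 4, 5}
boundary = {6, 2, 3, 7, 1, 4, 5} ∖ {1} = {6, 2, 3, 7, 4, 5}

{6, 2, 3, 7, 4, 5}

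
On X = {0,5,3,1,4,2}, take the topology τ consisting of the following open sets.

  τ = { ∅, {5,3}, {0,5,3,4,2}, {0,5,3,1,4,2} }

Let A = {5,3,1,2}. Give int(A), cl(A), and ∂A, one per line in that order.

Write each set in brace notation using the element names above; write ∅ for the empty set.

int(A) = {5,3}
cl(A)  = {0,5,3,1,4,2}
∂A     = {0,1,4,2}

open subsets of A: ∅, {5,3}; so int(A) = {5,3}
closure: X∖int(X∖A) = X∖∅ = {0,5,3,1,4,2}
∂A = {0,5,3,1,4,2} minus {5,3} = {0,1,4,2}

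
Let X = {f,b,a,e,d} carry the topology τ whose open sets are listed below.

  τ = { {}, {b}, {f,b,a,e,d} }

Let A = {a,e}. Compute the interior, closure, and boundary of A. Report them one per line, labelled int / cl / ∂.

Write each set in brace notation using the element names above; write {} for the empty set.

int(A) = {}
cl(A)  = {f,a,e,d}
∂A     = {f,a,e,d}

open subsets of A: {}; so int(A) = {}
closure: X∖int(X∖A) = X∖{b} = {f,a,e,d}
∂A = {f,a,e,d} minus {} = {f,a,e,d}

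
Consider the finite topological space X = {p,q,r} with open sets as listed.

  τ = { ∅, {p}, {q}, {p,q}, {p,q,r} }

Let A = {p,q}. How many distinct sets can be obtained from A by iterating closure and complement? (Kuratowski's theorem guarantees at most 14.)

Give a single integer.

4

complement {r}; its interior ∅; cl(A) = X∖∅ = {p,q,r}
With k = closure, c = complement:
  1. A     = {p,q}
  2. kA    = {p,q,r}
  3. cA    = {r}
  4. ckA   = ∅
k, c of each give nothing new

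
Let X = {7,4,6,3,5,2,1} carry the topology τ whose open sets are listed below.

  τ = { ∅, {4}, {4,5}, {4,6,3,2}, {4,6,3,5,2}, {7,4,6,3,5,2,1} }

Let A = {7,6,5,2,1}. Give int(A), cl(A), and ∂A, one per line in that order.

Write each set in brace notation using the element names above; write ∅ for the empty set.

opens ⊆ A: ∅; union → int = ∅
complement {4,3}; its interior {4}; cl(A) = X∖{4} = {7,6,3,5,2,1}
boundary = {7,6,3,5,2,1} ∖ ∅ = {7,6,3,5,2,1}

int(A) = ∅
cl(A)  = {7,6,3,5,2,1}
∂A     = {7,6,3,5,2,1}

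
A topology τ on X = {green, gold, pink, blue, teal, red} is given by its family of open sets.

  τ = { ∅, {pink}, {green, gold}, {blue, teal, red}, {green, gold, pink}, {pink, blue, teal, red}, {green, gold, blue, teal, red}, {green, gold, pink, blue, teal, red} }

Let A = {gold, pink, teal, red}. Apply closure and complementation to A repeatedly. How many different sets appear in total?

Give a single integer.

closure: X∖int(X∖A) = X∖∅ = {green, gold, pink, blue, teal, red}
Let k=closure and c=complement:
  1. A     = {gold, pink, teal, red}
  2. kA    = {green, gold, pink, blue, teal, red}
  3. cA    = {green, blue}
  4. ckA   = ∅
  5. kcA   = {green, gold, blue, teal, red}
  6. ckcA  = {pink}
— saturated at 6

6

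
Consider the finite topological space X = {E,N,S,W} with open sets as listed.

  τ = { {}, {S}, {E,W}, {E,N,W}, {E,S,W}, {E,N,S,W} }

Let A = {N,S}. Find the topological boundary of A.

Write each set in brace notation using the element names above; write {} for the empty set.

opens ⊆ A: {}, {S}; union → int = {S}
complement {E,W}; its interior {E,W}; cl(A) = X∖{E,W} = {N,S}
boundary = {N,S} ∖ {S} = {N}

{N}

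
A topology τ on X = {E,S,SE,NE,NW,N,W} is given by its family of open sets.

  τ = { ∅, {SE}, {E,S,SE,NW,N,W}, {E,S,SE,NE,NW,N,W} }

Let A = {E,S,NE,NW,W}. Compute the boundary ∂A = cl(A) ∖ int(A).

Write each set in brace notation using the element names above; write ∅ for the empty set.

open subsets of A: ∅; so int(A) = ∅
closure: X∖int(X∖A) = X∖{SE} = {E,S,NE,NW,N,W}
∂A = {E,S,NE,NW,N,W} minus ∅ = {E,S,NE,NW,N,W}

{E,S,NE,NW,N,W}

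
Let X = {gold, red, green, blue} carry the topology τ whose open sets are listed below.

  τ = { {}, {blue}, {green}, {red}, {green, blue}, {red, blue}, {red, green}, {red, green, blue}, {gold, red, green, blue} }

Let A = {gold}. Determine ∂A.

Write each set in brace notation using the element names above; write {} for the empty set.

U open, U⊆A: {}. int(A) = ⋃ = {}
X∖A={red, green, blue}, int(X∖A)={red, green, blue}, hence cl(A)={gold}
∂A: remove int from cl → {gold}

{gold}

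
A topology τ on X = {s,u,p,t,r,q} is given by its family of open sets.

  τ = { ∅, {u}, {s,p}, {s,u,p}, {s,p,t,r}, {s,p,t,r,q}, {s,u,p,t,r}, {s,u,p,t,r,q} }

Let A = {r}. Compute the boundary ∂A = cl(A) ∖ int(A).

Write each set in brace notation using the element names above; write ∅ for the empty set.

{t,r,q}

interior: largest open inside A is ∅ (from ∅)
cl via duality: int({s,u,p,t,q}) = {s,u,p}, so X∖{s,u,p} = {t,r,q}
cl∖int = {t,r,q}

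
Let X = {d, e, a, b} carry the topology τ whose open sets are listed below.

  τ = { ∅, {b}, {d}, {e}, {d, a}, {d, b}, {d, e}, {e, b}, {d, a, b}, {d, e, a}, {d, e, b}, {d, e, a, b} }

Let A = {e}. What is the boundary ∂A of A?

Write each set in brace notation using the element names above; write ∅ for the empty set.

U open, U⊆A: ∅, {e}. int(A) = ⋃ = {e}
X∖A={d, a, b}, int(X∖A)={d, a, b}, hence cl(A)={e}
∂A: remove int from cl → ∅

∅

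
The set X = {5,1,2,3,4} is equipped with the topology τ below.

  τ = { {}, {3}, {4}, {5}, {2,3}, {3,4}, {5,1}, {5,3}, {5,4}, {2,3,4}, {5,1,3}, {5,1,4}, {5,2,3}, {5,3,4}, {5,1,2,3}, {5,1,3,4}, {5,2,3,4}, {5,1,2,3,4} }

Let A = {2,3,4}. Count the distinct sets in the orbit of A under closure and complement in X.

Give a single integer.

2

closure: X∖int(X∖A) = X∖{5,1} = {2,3,4}
Let k=closure and c=complement:
  1. A     = {2,3,4}
  2. cA    = {5,1}
— saturated at 2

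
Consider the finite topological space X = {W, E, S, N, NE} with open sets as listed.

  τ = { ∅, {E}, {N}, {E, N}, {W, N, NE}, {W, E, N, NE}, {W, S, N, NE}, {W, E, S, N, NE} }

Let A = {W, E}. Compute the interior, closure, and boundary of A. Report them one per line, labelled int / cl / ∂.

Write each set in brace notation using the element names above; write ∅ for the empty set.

U open, U⊆A: ∅, {E}. int(A) = ⋃ = {E}
X∖A={S, N, NE}, int(X∖A)={N}, hence cl(A)={W, E, S, NE}
∂A: remove int from cl → {W, S, NE}

int(A) = {E}
cl(A)  = {W, E, S, NE}
∂A     = {W, S, NE}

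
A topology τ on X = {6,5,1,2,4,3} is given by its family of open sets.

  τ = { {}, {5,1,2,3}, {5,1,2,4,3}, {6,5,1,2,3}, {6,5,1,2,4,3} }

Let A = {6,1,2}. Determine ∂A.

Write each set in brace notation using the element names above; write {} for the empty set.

opens ⊆ A: {}; union → int = {}
complement {5,4,3}; its interior {}; cl(A) = X∖{} = {6,5,1,2,4,3}
boundary = {6,5,1,2,4,3} ∖ {} = {6,5,1,2,4,3}

{6,5,1,2,4,3}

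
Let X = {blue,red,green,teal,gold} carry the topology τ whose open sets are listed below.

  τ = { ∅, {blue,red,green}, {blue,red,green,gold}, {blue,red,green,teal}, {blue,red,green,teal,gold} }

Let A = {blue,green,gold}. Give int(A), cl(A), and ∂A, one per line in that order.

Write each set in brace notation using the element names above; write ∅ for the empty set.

interior: largest open inside A is ∅ (from ∅)
cl via duality: int({red,teal}) = ∅, so X∖∅ = {blue,red,green,teal,gold}
cl∖int = {blue,red,green,teal,gold}

int(A) = ∅
cl(A)  = {blue,red,green,teal,gold}
∂A     = {blue,red,green,teal,gold}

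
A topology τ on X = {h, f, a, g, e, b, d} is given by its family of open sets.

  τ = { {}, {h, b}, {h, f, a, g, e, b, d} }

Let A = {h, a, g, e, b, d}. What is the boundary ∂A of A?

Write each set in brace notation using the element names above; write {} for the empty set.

{f, a, g, e, d}

U open, U⊆A: {}, {h, b}. int(A) = ⋃ = {h, b}
X∖A={f}, int(X∖A)={}, hence cl(A)={h, f, a, g, e, b, d}
∂A: remove int from cl → {f, a, g, e, d}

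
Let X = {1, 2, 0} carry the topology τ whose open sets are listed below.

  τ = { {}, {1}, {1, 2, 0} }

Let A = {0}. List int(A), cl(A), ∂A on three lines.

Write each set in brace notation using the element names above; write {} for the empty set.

U open, U⊆A: {}. int(A) = ⋃ = {}
X∖A={1, 2}, int(X∖A)={1}, hence cl(A)={2, 0}
∂A: remove int from cl → {2, 0}

int(A) = {}
cl(A)  = {2, 0}
∂A     = {2, 0}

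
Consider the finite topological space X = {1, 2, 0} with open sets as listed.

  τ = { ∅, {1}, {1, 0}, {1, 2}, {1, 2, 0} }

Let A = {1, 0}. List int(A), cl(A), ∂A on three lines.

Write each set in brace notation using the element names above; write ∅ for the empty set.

open subsets of A: ∅, {1}, {1, 0}; so int(A) = {1, 0}
closure: X∖int(X∖A) = X∖∅ = {1, 2, 0}
∂A = {1, 2, 0} minus {1, 0} = {2}

int(A) = {1, 0}
cl(A)  = {1, 2, 0}
∂A     = {2}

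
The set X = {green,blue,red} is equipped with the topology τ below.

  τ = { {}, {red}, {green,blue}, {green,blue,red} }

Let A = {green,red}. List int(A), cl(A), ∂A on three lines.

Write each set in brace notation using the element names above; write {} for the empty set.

int(A) = {red}
cl(A)  = {green,blue,red}
∂A     = {green,blue}

open subsets of A: {}, {red}; so int(A) = {red}
closure: X∖int(X∖A) = X∖{} = {green,blue,red}
∂A = {green,blue,red} minus {red} = {green,blue}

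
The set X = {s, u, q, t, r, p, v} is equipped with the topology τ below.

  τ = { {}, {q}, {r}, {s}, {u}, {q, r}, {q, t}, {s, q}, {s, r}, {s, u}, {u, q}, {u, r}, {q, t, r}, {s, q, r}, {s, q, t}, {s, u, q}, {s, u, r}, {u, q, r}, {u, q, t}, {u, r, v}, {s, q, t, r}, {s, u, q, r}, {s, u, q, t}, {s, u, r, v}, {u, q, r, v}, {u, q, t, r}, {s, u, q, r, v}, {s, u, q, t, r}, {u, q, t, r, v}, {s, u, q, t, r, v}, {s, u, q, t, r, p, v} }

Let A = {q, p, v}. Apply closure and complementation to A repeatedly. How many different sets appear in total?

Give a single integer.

10

X∖A={s, u, t, r}, int(X∖A)={s, u, r}, hence cl(A)={q, t, p, v}
Orbit (k=closure, c=complement):
  1. A     = {q, p, v}
  2. kA    = {q, t, p, v}
  3. cA    = {s, u, t, r}
  4. ckA   = {s, u, r}
  5. kcA   = {s, u, t, r, p, v}
  6. kckA  = {s, u, r, p, v}
  7. ckcA  = {q}
  8. ckckA = {q, t}
  9. kckcA = {q, t, p}
  10. ckckcA = {s, u, r, v}
(closed under both — stop)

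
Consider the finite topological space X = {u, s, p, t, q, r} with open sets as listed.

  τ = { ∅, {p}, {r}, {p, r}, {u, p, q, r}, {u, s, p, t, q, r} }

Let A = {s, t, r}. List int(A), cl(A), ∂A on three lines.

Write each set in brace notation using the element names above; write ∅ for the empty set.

int(A) = {r}
cl(A)  = {u, s, t, q, r}
∂A     = {u, s, t, q}

open subsets of A: ∅, {r}; so int(A) = {r}
closure: X∖int(X∖A) = X∖{p} = {u, s, t, q, r}
∂A = {u, s, t, q, r} minus {r} = {u, s, t, q}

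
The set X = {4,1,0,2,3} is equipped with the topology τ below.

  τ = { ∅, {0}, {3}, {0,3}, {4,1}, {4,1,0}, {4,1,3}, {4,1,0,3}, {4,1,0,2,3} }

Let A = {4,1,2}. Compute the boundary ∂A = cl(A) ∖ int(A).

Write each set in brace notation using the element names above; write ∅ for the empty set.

{2}

open subsets of A: ∅, {4,1}; so int(A) = {4,1}
closure: X∖int(X∖A) = X∖{0,3} = {4,1,2}
∂A = {4,1,2} minus {4,1} = {2}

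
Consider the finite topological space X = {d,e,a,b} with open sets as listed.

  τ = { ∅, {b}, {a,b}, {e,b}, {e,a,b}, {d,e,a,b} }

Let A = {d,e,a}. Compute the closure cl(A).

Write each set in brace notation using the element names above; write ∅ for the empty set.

{d,e,a}

closure: X∖int(X∖A) = X∖{b} = {d,e,a}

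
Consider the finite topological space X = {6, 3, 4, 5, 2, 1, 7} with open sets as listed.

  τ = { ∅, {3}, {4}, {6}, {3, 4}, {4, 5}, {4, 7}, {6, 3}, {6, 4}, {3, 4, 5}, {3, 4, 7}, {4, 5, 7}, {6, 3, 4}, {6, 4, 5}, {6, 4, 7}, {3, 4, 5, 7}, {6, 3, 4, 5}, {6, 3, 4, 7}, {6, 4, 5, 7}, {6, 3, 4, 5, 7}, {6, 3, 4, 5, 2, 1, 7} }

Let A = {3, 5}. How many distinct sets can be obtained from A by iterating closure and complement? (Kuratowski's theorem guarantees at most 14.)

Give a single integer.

8

closure: X∖int(X∖A) = X∖{6, 4, 7} = {3, 5, 2, 1}
Let k=closure and c=complement:
  1. A     = {3, 5}
  2. kA    = {3, 5, 2, 1}
  3. cA    = {6, 4, 2, 1, 7}
  4. ckA   = {6, 4, 7}
  5. kcA   = {6, 4, 5, 2, 1, 7}
  6. ckcA  = {3}
  7. kckcA = {3, 2, 1}
  8. ckckcA = {6, 4, 5, 7}
— saturated at 8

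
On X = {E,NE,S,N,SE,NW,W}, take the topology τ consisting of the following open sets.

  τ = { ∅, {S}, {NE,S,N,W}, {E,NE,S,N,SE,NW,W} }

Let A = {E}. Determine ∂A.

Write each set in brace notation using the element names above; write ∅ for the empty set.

interior: largest open inside A is ∅ (from ∅)
cl via duality: int({NE,S,N,SE,NW,W}) = {NE,S,N,W}, so X∖{NE,S,N,W} = {E,SE,NW}
cl∖int = {E,SE,NW}

{E,SE,NW}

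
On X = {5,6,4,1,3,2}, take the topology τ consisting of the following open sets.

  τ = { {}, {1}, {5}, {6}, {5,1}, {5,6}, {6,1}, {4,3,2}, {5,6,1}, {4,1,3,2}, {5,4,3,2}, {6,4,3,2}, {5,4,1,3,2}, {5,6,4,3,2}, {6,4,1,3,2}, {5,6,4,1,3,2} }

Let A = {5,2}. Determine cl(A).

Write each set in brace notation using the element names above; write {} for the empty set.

cl via duality: int({6,4,1,3}) = {6,1}, so X∖{6,1} = {5,4,3,2}

{5,4,3,2}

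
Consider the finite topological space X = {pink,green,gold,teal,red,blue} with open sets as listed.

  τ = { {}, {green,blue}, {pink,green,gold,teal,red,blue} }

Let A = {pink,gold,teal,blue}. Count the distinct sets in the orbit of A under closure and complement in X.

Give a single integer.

complement {green,red}; its interior {}; cl(A) = X∖{} = {pink,green,gold,teal,red,blue}
With k = closure, c = complement:
  1. A     = {pink,gold,teal,blue}
  2. kA    = {pink,green,gold,teal,red,blue}
  3. cA    = {green,red}
  4. ckA   = {}
k, c of each give nothing new

4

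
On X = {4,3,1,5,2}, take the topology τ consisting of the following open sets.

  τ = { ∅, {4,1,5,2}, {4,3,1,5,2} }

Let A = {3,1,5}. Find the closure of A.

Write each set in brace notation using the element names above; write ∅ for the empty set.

complement {4,2}; its interior ∅; cl(A) = X∖∅ = {4,3,1,5,2}

{4,3,1,5,2}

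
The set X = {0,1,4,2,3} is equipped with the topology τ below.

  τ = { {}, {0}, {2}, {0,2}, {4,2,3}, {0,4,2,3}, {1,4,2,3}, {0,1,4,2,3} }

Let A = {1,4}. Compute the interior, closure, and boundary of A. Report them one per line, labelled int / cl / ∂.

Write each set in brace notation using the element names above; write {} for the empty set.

U open, U⊆A: {}. int(A) = ⋃ = {}
X∖A={0,2,3}, int(X∖A)={0,2}, hence cl(A)={1,4,3}
∂A: remove int from cl → {1,4,3}

int(A) = {}
cl(A)  = {1,4,3}
∂A     = {1,4,3}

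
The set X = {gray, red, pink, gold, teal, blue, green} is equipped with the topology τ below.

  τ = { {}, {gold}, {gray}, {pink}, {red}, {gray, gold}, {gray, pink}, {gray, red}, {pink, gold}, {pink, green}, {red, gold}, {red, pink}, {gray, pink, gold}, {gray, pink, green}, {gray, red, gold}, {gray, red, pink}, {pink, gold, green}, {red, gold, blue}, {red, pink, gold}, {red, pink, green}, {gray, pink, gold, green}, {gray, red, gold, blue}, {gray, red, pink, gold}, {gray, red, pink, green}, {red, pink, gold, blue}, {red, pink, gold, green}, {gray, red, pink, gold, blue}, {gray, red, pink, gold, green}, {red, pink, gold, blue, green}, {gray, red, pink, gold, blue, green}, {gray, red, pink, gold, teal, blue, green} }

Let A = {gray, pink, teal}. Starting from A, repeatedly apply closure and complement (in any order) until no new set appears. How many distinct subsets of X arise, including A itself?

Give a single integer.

cl via duality: int({red, gold, blue, green}) = {red, gold, blue}, so X∖{red, gold, blue} = {gray, pink, teal, green}
Write k for closure, c for complement:
  1. A     = {gray, pink, teal}
  2. kA    = {gray, pink, teal, green}
  3. cA    = {red, gold, blue, green}
  4. ckA   = {red, gold, blue}
  5. kcA   = {red, gold, teal, blue, green}
  6. kckA  = {red, gold, teal, blue}
  7. ckcA  = {gray, pink}
  8. ckckA = {gray, pink, green}
applying k or c yields no new set

8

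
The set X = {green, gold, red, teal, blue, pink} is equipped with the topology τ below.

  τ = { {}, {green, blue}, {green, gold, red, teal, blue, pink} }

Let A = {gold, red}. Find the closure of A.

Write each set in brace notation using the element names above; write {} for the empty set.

closure: X∖int(X∖A) = X∖{green, blue} = {gold, red, teal, pink}

{gold, red, teal, pink}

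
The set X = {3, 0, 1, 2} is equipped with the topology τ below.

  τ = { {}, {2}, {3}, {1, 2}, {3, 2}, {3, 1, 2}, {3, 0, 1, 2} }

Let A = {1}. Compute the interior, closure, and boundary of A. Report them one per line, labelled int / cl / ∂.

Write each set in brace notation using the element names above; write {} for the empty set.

open subsets of A: {}; so int(A) = {}
closure: X∖int(X∖A) = X∖{3, 2} = {0, 1}
∂A = {0, 1} minus {} = {0, 1}

int(A) = {}
cl(A)  = {0, 1}
∂A     = {0, 1}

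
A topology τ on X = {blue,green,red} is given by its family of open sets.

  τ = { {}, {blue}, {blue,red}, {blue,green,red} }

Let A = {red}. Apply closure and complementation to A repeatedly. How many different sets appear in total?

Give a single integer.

closure: X∖int(X∖A) = X∖{blue} = {green,red}
Let k=closure and c=complement:
  1. A     = {red}
  2. kA    = {green,red}
  3. cA    = {blue,green}
  4. ckA   = {blue}
  5. kcA   = {blue,green,red}
  6. ckcA  = {}
— saturated at 6

6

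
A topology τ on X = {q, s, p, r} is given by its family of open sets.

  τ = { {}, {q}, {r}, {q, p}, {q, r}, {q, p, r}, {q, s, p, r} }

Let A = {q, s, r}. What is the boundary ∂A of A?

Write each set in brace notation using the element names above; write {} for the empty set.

{s, p}

interior: largest open inside A is {q, r} (from {}, {q}, {r}, {q, r})
cl via duality: int({p}) = {}, so X∖{} = {q, s, p, r}
cl∖int = {s, p}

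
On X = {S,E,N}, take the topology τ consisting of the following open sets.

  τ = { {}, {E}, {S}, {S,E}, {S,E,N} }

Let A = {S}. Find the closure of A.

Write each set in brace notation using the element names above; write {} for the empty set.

{S,N}

X∖A={E,N}, int(X∖A)={E}, hence cl(A)={S,N}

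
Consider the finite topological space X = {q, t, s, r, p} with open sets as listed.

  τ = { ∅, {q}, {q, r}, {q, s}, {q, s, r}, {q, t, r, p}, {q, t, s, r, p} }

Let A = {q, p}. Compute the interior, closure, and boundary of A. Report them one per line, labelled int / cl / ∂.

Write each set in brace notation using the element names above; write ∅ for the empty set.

U open, U⊆A: ∅, {q}. int(A) = ⋃ = {q}
X∖A={t, s, r}, int(X∖A)=∅, hence cl(A)={q, t, s, r, p}
∂A: remove int from cl → {t, s, r, p}

int(A) = {q}
cl(A)  = {q, t, s, r, p}
∂A     = {t, s, r, p}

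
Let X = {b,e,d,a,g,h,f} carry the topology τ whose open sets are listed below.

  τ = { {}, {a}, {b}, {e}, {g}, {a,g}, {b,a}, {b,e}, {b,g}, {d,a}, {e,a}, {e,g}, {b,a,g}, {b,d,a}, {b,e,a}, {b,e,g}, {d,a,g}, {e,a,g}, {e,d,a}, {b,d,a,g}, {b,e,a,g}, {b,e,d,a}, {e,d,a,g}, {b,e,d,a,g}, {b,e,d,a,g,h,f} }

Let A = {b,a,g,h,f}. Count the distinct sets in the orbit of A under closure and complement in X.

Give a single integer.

8

X∖A={e,d}, int(X∖A)={e}, hence cl(A)={b,d,a,g,h,f}
Orbit (k=closure, c=complement):
  1. A     = {b,a,g,h,f}
  2. kA    = {b,d,a,g,h,f}
  3. cA    = {e,d}
  4. ckA   = {e}
  5. kcA   = {e,d,h,f}
  6. kckA  = {e,h,f}
  7. ckcA  = {b,a,g}
  8. ckckA = {b,d,a,g}
(closed under both — stop)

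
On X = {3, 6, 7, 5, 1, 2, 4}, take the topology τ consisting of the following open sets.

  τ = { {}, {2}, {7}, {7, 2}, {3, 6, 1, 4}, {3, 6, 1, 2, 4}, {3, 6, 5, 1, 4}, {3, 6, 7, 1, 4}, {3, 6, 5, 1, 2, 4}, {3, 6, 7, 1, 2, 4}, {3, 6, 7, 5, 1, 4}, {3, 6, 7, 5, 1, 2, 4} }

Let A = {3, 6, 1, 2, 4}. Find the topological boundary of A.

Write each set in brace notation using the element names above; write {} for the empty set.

{5}

open subsets of A: {}, {2}, {3, 6, 1, 4}, {3, 6, 1, 2, 4}; so int(A) = {3, 6, 1, 2, 4}
closure: X∖int(X∖A) = X∖{7} = {3, 6, 5, 1, 2, 4}
∂A = {3, 6, 5, 1, 2, 4} minus {3, 6, 1, 2, 4} = {5}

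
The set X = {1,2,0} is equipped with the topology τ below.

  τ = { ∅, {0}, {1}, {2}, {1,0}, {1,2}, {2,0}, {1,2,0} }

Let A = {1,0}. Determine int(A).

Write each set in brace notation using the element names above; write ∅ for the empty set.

{1,0}

interior: largest open inside A is {1,0} (from ∅, {0}, {1}, {1,0})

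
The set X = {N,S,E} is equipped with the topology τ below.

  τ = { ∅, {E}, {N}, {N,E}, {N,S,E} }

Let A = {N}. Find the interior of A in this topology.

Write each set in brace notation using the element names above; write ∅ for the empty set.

{N}

opens ⊆ A: ∅, {N}; union → int = {N}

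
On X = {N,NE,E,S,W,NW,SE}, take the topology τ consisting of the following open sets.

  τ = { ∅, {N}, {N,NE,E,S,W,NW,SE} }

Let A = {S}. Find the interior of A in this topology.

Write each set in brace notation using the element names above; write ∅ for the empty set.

interior: largest open inside A is ∅ (from ∅)

∅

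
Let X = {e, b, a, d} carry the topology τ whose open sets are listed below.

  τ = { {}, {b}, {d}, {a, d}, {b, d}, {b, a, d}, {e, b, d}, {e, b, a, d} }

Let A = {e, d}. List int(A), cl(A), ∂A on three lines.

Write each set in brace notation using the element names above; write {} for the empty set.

int(A) = {d}
cl(A)  = {e, a, d}
∂A     = {e, a}

interior: largest open inside A is {d} (from {}, {d})
cl via duality: int({b, a}) = {b}, so X∖{b} = {e, a, d}
cl∖int = {e, a}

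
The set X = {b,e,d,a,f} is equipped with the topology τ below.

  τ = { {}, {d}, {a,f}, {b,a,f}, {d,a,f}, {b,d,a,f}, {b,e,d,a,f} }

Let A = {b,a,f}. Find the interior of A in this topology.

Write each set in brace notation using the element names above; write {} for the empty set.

opens ⊆ A: {}, {a,f}, {b,a,f}; union → int = {b,a,f}

{b,a,f}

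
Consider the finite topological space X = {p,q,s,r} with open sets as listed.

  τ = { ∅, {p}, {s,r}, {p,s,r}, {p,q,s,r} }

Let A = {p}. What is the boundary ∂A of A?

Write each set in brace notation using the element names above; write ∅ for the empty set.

{q}

interior: largest open inside A is {p} (from ∅, {p})
cl via duality: int({q,s,r}) = {s,r}, so X∖{s,r} = {p,q}
cl∖int = {q}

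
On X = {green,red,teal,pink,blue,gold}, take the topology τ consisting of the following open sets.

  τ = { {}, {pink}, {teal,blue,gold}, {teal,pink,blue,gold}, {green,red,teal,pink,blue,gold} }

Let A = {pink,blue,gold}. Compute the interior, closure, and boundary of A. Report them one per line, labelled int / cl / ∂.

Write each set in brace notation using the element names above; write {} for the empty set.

open subsets of A: {}, {pink}; so int(A) = {pink}
closure: X∖int(X∖A) = X∖{} = {green,red,teal,pink,blue,gold}
∂A = {green,red,teal,pink,blue,gold} minus {pink} = {green,red,teal,blue,gold}

int(A) = {pink}
cl(A)  = {green,red,teal,pink,blue,gold}
∂A     = {green,red,teal,blue,gold}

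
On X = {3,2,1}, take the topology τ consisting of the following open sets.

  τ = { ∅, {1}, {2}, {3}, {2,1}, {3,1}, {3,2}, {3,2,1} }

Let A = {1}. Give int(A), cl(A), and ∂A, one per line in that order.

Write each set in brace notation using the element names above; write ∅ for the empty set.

int(A) = {1}
cl(A)  = {1}
∂A     = ∅

U open, U⊆A: ∅, {1}. int(A) = ⋃ = {1}
X∖A={3,2}, int(X∖A)={3,2}, hence cl(A)={1}
∂A: remove int from cl → ∅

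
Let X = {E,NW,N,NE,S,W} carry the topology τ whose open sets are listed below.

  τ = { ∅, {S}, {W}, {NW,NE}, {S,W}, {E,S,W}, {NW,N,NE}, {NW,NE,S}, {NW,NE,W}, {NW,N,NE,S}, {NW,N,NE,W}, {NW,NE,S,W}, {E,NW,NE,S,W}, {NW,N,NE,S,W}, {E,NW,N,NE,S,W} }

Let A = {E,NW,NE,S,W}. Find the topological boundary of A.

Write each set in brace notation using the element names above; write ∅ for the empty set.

{N}

interior: largest open inside A is {E,NW,NE,S,W} (from ∅, {S}, {W}, {NW,NE}, {S,W}, {E,S,W}, {NW,NE,S}, {NW,NE,W}, {NW,NE,S,W}, {E,NW,NE,S,W})
cl via duality: int({N}) = ∅, so X∖∅ = {E,NW,N,NE,S,W}
cl∖int = {N}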